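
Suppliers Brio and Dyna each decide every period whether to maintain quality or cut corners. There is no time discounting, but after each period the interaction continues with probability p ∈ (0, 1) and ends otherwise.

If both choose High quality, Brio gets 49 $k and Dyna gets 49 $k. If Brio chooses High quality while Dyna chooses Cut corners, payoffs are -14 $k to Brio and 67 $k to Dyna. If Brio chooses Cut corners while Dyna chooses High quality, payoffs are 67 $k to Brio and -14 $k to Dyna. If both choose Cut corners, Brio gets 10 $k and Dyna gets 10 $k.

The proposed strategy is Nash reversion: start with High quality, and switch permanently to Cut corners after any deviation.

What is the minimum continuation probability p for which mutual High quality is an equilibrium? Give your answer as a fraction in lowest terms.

6/19

With no time discounting, the continuation probability p plays the role of the discount factor.
Grim-trigger IC: 49/(1−p) ≥ 67 + 10p/(1−p) ⇒ p ≥ (67−49)/(67−10) = 6/19.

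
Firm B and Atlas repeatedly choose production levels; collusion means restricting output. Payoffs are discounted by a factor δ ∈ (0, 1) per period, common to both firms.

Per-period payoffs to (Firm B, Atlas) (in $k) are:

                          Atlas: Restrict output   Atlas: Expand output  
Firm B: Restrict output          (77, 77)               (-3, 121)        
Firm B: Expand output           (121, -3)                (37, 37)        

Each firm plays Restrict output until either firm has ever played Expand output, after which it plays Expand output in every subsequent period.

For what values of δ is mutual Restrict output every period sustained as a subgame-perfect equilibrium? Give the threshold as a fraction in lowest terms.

Under grim trigger the critical discount factor is (T−C)/(T−P) with T = 121, C = 77, P = 37.
δ* = (121−77)/(121−37) = 44/84 = 11/21.

11/21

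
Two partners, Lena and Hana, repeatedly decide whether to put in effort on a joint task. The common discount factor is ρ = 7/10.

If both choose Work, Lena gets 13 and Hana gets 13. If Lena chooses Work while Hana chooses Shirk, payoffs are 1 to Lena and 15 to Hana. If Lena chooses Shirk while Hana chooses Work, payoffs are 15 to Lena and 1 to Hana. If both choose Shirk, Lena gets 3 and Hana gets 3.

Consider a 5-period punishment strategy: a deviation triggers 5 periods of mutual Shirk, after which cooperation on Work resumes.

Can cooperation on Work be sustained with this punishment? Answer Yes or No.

IC: ρ+…+ρ^5 ≥ (15−13)/(13−3) = 1/5.
At ρ = 7/10: partial sum = 1.9412 ≥ 0.2000. Cooperation sustainable.

Yes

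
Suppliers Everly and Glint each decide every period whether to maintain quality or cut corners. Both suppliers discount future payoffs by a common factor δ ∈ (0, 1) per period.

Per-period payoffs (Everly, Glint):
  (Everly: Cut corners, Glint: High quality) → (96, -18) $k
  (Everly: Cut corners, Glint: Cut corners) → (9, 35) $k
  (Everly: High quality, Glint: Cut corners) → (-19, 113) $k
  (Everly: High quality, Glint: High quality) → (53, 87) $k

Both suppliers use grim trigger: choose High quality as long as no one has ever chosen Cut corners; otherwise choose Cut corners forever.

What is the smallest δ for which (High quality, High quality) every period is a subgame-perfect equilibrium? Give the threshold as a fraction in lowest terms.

43/87

Everly: cooperation gives 53 each period; deviation gives 96 once then 9 forever.
  53/(1−δ) ≥ 96 + 9δ/(1−δ) ⇒ δ ≥ 43/87.
Glint: cooperation gives 87 each period; deviation gives 113 once then 35 forever.
  δ ≥ 26/78 = 1/3.
Both must hold, so the binding constraint is Everly's: δ ≥ 43/87.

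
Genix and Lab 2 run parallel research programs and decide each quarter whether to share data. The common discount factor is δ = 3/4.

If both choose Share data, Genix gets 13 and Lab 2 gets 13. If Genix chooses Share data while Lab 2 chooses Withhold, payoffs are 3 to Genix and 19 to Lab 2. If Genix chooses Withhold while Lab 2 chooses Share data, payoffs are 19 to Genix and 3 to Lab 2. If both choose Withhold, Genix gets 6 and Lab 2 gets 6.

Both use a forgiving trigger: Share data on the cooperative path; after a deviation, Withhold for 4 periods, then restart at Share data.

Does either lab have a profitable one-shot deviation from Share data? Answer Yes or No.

No

Comparing payoff streams over the 5 periods until play realigns: cooperate → 13(1+δ+…+δ^4); deviate → 19 + 6(δ+…+δ^4).
Cooperation is sustained iff (13−6)(δ+…+δ^4) ≥ 19−13.
δ+…+δ^4 = 3/4·(1−(3/4)^4)/(1−3/4) = 2.0508, and (19−13)/(13−6) = 0.8571.
2.0508 ≥ 0.8571, so cooperation is sustainable.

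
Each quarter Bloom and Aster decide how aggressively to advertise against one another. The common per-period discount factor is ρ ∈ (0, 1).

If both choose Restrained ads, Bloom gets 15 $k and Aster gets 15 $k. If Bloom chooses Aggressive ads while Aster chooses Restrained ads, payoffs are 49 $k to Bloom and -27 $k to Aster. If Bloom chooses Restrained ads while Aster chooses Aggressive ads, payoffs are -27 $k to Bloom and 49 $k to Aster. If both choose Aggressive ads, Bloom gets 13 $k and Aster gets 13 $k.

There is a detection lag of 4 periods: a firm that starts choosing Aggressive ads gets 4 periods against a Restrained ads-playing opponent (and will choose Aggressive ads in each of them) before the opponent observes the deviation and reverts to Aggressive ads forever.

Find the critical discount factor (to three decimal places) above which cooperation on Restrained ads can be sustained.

A deviator earns 49 for 4 periods, then 13 forever; cooperating earns 15 forever. Multiplying the IC by (1−ρ):
15 ≥ 49(1−ρ^4) + 13ρ^4, so 36·ρ^4 ≥ 34 and ρ^4 ≥ 17/18.
ρ ≥ (17/18)^(1/4) ≈ 0.986.

0.986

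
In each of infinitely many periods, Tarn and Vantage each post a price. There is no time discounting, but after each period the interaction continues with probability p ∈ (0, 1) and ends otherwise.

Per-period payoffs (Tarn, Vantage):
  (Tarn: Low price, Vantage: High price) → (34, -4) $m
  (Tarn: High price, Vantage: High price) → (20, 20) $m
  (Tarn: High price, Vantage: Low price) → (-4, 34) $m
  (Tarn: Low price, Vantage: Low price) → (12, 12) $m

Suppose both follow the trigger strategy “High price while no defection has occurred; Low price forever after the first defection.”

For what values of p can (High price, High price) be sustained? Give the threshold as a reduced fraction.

7/11

With no time discounting, the continuation probability p plays the role of the discount factor.
Grim-trigger IC: 20/(1−p) ≥ 34 + 12p/(1−p) ⇒ p ≥ (34−20)/(34−12) = 7/11.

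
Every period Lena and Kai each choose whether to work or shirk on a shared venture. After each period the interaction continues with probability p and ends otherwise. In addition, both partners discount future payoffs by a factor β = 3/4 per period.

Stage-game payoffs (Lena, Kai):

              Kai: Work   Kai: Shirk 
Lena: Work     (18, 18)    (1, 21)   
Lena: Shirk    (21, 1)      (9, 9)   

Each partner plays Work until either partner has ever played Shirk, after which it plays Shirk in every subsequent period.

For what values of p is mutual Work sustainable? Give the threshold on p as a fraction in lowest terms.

With continuation probability p and discount β, the effective per-period discount factor is βp.
Grim-trigger IC: βp ≥ (21−18)/(21−9) = 1/4.
So p ≥ (1/4)/(3/4) = 1/3.

1/3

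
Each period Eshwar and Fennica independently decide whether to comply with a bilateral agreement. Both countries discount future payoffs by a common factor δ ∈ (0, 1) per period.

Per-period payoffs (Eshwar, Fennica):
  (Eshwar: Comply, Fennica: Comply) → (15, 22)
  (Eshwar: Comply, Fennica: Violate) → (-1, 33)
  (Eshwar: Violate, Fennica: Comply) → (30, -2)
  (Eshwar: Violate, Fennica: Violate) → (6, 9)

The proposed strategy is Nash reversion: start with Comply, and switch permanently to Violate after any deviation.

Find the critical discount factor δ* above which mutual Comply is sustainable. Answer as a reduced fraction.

5/8

Eshwar: cooperation gives 15 each period; deviation gives 30 once then 6 forever.
  15/(1−δ) ≥ 30 + 6δ/(1−δ) ⇒ δ ≥ 15/24 = 5/8.
Fennica: cooperation gives 22 each period; deviation gives 33 once then 9 forever.
  δ ≥ 11/24.
Both must hold, so the binding constraint is Eshwar's: δ ≥ 5/8.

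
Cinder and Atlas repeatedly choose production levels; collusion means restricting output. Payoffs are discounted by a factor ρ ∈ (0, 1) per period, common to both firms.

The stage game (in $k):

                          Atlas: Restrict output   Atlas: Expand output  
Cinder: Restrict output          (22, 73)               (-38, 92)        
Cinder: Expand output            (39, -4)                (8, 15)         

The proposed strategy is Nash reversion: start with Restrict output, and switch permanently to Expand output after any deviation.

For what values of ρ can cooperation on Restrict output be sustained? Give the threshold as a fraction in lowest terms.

17/31

For Cinder: deviation gain 39−22 = 17, per-period punishment loss 22−8 = 14. IC gives ρ ≥ 17/31.
For Atlas: gain 19, loss 58 per period, so ρ ≥ 19/77.
The tighter constraint is Cinder's, so cooperation needs ρ ≥ 17/31.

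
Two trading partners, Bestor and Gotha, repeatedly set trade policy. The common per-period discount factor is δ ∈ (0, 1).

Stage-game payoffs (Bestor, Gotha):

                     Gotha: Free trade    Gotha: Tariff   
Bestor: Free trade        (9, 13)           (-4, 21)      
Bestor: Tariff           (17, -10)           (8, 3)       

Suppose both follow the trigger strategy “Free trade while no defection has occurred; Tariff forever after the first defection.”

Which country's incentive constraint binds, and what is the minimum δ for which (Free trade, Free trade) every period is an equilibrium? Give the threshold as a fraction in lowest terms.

Bestor's threshold: (17−9)/(17−8) = 8/9.
Gotha's threshold: (21−13)/(21−3) = 4/9.
8/9 > 4/9, so Bestor binds and δ* = 8/9.

Bestor; δ ≥ 8/9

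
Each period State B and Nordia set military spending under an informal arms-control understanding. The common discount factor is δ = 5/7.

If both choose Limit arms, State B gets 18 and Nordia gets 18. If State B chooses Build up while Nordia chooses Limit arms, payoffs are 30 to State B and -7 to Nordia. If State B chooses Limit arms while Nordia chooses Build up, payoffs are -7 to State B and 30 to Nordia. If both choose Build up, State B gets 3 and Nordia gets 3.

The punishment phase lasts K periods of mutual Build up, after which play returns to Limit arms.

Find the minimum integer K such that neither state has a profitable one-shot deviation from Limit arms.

No profitable deviation requires (18−3)(δ+…+δ^K) ≥ 30−18, i.e. δ+…+δ^K ≥ 4/5 ≈ 0.8000.
With δ = 5/7, the partial sums are K=1: 0.7143, K=2: 1.2245.
K = 2 is the first length at which the sum reaches 0.8000.

2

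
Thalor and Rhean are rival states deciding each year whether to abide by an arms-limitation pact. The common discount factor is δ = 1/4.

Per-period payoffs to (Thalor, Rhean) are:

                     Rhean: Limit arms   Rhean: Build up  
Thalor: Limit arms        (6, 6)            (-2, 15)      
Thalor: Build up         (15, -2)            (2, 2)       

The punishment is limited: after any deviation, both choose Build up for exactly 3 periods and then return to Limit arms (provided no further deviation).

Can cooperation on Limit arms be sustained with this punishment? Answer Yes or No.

No

Comparing payoff streams over the 4 periods until play realigns: cooperate → 6(1+δ+…+δ^3); deviate → 15 + 2(δ+…+δ^3).
Cooperation is sustained iff (6−2)(δ+…+δ^3) ≥ 15−6.
δ+…+δ^3 = 1/4·(1−(1/4)^3)/(1−1/4) = 0.3281, and (15−6)/(6−2) = 2.2500.
0.3281 < 2.2500, so cooperation is not sustainable.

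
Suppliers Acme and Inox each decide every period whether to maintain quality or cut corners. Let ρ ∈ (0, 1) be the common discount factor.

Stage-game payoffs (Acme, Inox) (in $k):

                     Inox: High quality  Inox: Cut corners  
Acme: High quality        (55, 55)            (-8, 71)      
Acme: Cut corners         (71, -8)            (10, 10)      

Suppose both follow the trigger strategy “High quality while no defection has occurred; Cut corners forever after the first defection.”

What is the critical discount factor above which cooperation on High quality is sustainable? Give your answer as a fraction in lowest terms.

16/61

Cooperation forever yields 55 each period: 55/(1−ρ).
Deviating yields 71 once, then 10 forever: 71 + 10ρ/(1−ρ).
No profitable deviation requires 55/(1−ρ) ≥ 71 + 10ρ/(1−ρ).
Multiplying by (1−ρ): 55 ≥ 71(1−ρ) + 10ρ = 71 − 61ρ.
So 61ρ ≥ 16, i.e. ρ ≥ 16/61.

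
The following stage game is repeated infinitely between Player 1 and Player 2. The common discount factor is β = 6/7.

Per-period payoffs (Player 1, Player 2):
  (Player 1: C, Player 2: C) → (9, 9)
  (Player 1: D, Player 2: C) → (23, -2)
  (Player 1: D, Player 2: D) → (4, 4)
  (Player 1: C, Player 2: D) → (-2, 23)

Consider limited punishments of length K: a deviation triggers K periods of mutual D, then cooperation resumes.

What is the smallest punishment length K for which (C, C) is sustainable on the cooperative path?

5

IC: β(1−β^K)/(1−β) ≥ (23−9)/(9−4) = 14/5.
With β = 6/7: need 1 − β^K ≥ 14/5·(1−6/7)/(6/7), i.e. β^K ≤ 0.5333.
Since (6/7)^4 = 0.5398 and (6/7)^5 = 0.4627, the smallest such K is 5.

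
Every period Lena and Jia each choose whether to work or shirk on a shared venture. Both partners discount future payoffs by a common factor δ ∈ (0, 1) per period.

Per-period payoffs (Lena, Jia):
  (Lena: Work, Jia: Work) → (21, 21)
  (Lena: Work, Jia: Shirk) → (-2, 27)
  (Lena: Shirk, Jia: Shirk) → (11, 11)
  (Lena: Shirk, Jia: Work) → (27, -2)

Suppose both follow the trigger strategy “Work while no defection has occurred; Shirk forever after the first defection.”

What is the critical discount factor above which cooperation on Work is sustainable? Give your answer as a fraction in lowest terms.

3/8

Cooperation forever yields 21 each period: 21/(1−δ).
Deviating yields 27 once, then 11 forever: 27 + 11δ/(1−δ).
No profitable deviation requires 21/(1−δ) ≥ 27 + 11δ/(1−δ).
Multiplying by (1−δ): 21 ≥ 27(1−δ) + 11δ = 27 − 16δ.
So 16δ ≥ 6, i.e. δ ≥ 6/16 = 3/8.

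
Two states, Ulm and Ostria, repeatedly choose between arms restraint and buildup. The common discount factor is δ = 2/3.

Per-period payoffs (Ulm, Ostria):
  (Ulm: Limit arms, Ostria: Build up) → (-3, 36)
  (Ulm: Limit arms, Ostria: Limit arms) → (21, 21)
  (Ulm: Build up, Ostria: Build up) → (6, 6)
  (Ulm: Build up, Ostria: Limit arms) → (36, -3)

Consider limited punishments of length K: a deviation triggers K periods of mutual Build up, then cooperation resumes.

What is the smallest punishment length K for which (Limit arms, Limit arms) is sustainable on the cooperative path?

2

Need Σ_{k=1}^{K} δ^k ≥ (36−21)/(21−6) = 1.0000 at δ = 2/3.
At K = 1 the sum is 0.6667 < 1.0000; at K = 2 it is 1.1111 ≥ 1.0000.
So the minimum punishment length is K = 2.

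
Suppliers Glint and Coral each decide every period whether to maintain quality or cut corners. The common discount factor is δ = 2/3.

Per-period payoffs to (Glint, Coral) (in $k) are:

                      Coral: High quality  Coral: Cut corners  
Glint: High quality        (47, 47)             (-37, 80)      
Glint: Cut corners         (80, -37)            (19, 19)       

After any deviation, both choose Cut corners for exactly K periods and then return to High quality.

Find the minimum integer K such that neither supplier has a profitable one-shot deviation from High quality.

3

Need Σ_{k=1}^{K} δ^k ≥ (80−47)/(47−19) = 1.1786 at δ = 2/3.
At K = 2 the sum is 1.1111 < 1.1786; at K = 3 it is 1.4074 ≥ 1.1786.
So the minimum punishment length is K = 3.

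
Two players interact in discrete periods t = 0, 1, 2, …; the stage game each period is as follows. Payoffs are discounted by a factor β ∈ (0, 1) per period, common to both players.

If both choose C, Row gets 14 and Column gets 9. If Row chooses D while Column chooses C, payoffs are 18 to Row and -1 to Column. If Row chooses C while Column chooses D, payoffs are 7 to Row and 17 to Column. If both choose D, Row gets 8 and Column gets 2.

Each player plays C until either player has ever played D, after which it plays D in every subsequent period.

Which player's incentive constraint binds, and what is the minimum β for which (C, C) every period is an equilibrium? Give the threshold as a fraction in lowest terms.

Column; β ≥ 8/15

Row's threshold: (18−14)/(18−8) = 2/5.
Column's threshold: (17−9)/(17−2) = 8/15.
2/5 < 8/15, so Column binds and β* = 8/15.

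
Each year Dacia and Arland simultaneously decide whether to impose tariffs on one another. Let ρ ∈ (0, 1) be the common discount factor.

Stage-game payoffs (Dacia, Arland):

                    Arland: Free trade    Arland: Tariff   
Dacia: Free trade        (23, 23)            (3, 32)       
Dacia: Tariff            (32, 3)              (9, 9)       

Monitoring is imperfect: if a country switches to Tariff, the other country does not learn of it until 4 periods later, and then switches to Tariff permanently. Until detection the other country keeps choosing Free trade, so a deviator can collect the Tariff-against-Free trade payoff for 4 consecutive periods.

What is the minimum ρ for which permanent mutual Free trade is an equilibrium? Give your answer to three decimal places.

A deviator earns 32 for 4 periods, then 9 forever; cooperating earns 23 forever. Multiplying the IC by (1−ρ):
23 ≥ 32(1−ρ^4) + 9ρ^4, so 23·ρ^4 ≥ 9 and ρ^4 ≥ 9/23.
ρ ≥ (9/23)^(1/4) ≈ 0.791.

0.791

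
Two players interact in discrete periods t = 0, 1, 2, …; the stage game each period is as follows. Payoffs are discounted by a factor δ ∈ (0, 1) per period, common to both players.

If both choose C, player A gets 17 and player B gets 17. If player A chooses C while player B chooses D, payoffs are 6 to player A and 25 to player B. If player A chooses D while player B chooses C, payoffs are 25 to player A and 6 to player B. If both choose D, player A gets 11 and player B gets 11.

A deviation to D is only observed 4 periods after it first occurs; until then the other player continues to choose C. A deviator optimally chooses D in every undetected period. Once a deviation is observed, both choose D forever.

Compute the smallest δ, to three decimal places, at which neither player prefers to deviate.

0.869

Deviating for the 4 undetected periods gains 25−17 = 8 per period over cooperation, then loses 17−11 = 6 per period forever once punishment starts.
Gain: 8(1 + δ + … + δ^3); loss: 6·δ^4/(1−δ).
No profitable deviation ⇔ 8(1−δ^4) ≤ 6·δ^4, i.e. δ^4 ≥ 8/(8+6) = 4/7.
Hence δ ≥ (4/7)^(1/4) ≈ 0.869.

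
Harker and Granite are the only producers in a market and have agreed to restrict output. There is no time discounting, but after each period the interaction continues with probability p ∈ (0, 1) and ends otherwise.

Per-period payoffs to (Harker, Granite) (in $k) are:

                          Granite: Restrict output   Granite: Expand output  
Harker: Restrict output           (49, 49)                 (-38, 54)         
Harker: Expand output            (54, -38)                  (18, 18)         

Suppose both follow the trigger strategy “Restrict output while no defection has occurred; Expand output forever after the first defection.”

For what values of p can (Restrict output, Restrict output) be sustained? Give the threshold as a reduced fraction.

5/36

With no time discounting, the continuation probability p plays the role of the discount factor.
Grim-trigger IC: 49/(1−p) ≥ 54 + 18p/(1−p) ⇒ p ≥ (54−49)/(54−18) = 5/36.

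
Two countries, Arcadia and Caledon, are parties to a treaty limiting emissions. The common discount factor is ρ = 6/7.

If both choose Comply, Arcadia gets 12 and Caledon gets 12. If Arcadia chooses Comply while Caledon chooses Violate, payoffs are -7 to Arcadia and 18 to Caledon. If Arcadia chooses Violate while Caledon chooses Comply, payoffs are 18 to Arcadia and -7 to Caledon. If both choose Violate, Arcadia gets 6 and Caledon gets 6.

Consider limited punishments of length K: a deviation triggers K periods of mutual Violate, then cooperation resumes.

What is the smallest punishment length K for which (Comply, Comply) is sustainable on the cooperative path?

IC: ρ(1−ρ^K)/(1−ρ) ≥ (18−12)/(12−6) = 1.
With ρ = 6/7: need 1 − ρ^K ≥ 1·(1−6/7)/(6/7), i.e. ρ^K ≤ 0.8333.
Since (6/7)^1 = 0.8571 and (6/7)^2 = 0.7347, the smallest such K is 2.

2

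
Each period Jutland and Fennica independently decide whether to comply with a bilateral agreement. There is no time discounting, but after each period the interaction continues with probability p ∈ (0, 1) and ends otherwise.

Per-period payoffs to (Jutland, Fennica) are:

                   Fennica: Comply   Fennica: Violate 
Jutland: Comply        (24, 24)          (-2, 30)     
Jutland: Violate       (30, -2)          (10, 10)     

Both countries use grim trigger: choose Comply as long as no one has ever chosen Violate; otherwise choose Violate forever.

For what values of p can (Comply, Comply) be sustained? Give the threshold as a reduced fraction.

3/10

Expected cooperation value is 24 + p·24 + p²·24 + … = 24/(1−p); deviation gives 30 + p·10/(1−p).
24 ≥ 30(1−p) + 10p ⇒ 20p ≥ 6 ⇒ p ≥ 6/20 = 3/10.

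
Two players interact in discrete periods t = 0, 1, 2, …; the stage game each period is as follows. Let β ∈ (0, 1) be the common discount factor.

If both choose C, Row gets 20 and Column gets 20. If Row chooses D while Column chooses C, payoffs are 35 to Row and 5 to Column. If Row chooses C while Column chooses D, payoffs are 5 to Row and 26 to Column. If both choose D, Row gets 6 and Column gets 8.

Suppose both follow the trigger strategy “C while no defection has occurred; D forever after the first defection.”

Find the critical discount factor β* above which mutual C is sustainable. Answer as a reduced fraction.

15/29

Row: cooperation gives 20 each period; deviation gives 35 once then 6 forever.
  20/(1−β) ≥ 35 + 6β/(1−β) ⇒ β ≥ 15/29.
Column: cooperation gives 20 each period; deviation gives 26 once then 8 forever.
  β ≥ 6/18 = 1/3.
Both must hold, so the binding constraint is Row's: β ≥ 15/29.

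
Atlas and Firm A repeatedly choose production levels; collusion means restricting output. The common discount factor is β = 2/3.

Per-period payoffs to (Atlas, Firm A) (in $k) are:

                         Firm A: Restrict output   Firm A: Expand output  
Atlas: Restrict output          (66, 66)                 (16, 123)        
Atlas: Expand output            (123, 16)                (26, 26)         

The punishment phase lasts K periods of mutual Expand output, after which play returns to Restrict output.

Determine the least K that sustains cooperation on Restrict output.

IC: β(1−β^K)/(1−β) ≥ (123−66)/(66−26) = 57/40.
With β = 2/3: need 1 − β^K ≥ 57/40·(1−2/3)/(2/3), i.e. β^K ≤ 0.2875.
Since (2/3)^3 = 0.2963 and (2/3)^4 = 0.1975, the smallest such K is 4.

4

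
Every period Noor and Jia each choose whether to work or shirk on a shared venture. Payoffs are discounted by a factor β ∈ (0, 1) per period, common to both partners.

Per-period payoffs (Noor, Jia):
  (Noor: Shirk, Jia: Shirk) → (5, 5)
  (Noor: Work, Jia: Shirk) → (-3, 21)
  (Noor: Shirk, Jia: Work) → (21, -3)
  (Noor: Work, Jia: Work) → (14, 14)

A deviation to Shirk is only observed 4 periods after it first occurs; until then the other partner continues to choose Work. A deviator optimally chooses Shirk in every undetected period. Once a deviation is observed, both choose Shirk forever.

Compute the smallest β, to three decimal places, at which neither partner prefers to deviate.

0.813

Deviating for the 4 undetected periods gains 21−14 = 7 per period over cooperation, then loses 14−5 = 9 per period forever once punishment starts.
Gain: 7(1 + β + … + β^3); loss: 9·β^4/(1−β).
No profitable deviation ⇔ 7(1−β^4) ≤ 9·β^4, i.e. β^4 ≥ 7/(7+9) = 7/16.
Hence β ≥ (7/16)^(1/4) ≈ 0.813.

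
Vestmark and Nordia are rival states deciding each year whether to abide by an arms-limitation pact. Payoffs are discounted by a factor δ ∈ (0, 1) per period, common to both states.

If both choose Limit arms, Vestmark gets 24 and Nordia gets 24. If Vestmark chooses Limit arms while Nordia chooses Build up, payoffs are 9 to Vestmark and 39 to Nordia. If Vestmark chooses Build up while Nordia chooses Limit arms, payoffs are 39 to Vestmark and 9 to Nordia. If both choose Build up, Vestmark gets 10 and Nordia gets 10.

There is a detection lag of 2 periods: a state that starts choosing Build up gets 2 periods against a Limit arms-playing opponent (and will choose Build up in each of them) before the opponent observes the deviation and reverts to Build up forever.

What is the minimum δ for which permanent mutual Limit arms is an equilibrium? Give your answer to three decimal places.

Deviating for the 2 undetected periods gains 39−24 = 15 per period over cooperation, then loses 24−10 = 14 per period forever once punishment starts.
Gain: 15(1 + δ + … + δ^1); loss: 14·δ^2/(1−δ).
No profitable deviation ⇔ 15(1−δ^2) ≤ 14·δ^2, i.e. δ^2 ≥ 15/(15+14) = 15/29.
Hence δ ≥ (15/29)^(1/2) ≈ 0.719.

0.719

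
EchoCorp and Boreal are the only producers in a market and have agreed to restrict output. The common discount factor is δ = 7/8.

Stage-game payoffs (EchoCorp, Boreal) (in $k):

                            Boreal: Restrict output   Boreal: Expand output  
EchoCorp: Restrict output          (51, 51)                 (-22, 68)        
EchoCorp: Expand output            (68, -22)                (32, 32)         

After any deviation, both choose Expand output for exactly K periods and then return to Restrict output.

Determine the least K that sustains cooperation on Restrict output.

2

IC: δ(1−δ^K)/(1−δ) ≥ (68−51)/(51−32) = 17/19.
With δ = 7/8: need 1 − δ^K ≥ 17/19·(1−7/8)/(7/8), i.e. δ^K ≤ 0.8722.
Since (7/8)^1 = 0.8750 and (7/8)^2 = 0.7656, the smallest such K is 2.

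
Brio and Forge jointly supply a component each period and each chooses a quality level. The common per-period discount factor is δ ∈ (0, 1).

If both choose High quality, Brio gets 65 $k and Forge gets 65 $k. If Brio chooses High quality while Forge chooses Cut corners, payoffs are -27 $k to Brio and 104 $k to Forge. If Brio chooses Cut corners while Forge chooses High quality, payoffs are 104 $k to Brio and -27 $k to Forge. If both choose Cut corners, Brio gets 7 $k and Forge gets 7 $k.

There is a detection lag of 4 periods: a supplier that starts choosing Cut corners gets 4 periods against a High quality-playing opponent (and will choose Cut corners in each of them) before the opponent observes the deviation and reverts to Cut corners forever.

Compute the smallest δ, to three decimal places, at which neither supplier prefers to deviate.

Deviating for the 4 undetected periods gains 104−65 = 39 per period over cooperation, then loses 65−7 = 58 per period forever once punishment starts.
Gain: 39(1 + δ + … + δ^3); loss: 58·δ^4/(1−δ).
No profitable deviation ⇔ 39(1−δ^4) ≤ 58·δ^4, i.e. δ^4 ≥ 39/(39+58) = 39/97.
Hence δ ≥ (39/97)^(1/4) ≈ 0.796.

0.796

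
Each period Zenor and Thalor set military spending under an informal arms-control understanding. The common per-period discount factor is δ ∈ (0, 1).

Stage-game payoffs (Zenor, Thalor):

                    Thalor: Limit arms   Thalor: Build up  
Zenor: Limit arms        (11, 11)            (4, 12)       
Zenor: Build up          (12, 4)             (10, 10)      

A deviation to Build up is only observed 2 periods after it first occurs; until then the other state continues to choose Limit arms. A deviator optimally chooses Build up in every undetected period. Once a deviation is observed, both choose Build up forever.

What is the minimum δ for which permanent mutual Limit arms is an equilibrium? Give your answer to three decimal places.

The best deviation is to choose Build up for all 2 undetected periods, earning 12 each, then 10 forever once detected.
Deviation value: 12(1−δ^2)/(1−δ) + 10δ^2/(1−δ); cooperation value: 11/(1−δ).
IC: 11 ≥ 12(1−δ^2) + 10δ^2 = 12 − 2δ^2.
So δ^2 ≥ 1/2, giving δ ≥ (1/2)^(1/2) ≈ 0.707.

0.707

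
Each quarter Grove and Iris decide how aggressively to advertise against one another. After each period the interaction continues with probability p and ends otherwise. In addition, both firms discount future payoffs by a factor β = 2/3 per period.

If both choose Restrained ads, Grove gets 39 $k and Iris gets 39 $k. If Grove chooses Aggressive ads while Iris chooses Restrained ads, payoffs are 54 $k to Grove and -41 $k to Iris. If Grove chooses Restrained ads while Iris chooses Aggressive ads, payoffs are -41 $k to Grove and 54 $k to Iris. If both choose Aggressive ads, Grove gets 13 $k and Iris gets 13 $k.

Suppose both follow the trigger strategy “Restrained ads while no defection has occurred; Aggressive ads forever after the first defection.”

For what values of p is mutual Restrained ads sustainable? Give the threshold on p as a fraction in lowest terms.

45/82

Expected continuation weight on next period's payoff is β·p = 2/3·p, which plays the role of the discount factor.
Cooperation requires 2/3·p ≥ (54−39)/(54−13) = 15/41, hence p ≥ 45/82.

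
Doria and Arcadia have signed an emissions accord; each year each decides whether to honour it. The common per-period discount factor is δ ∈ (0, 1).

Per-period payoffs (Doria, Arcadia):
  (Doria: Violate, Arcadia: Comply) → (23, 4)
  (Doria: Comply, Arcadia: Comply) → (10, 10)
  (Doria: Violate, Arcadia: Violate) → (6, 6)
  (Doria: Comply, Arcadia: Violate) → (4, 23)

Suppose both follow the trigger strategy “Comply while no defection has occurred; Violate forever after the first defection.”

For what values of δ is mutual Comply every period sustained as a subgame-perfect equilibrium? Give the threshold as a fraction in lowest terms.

Cooperation forever yields 10 each period: 10/(1−δ).
Deviating yields 23 once, then 6 forever: 23 + 6δ/(1−δ).
No profitable deviation requires 10/(1−δ) ≥ 23 + 6δ/(1−δ).
Multiplying by (1−δ): 10 ≥ 23(1−δ) + 6δ = 23 − 17δ.
So 17δ ≥ 13, i.e. δ ≥ 13/17.

13/17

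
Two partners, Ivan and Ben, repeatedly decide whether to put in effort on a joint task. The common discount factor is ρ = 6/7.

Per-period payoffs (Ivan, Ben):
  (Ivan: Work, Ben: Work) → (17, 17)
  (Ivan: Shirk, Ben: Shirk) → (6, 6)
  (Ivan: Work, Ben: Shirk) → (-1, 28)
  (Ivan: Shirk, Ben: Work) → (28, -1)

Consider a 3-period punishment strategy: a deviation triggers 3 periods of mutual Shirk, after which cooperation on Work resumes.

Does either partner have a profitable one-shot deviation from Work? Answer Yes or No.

No

A one-shot deviation gives 28 now, then 6 for 3 periods, then back to 17.
Gain from deviating: (28−17) today; loss: (17−6) in each of the next 3 periods.
No-deviation condition: (17−6)(ρ+…+ρ^3) ≥ 28−17, i.e. ρ+…+ρ^3 ≥ 1.
At ρ = 6/7: ρ+…+ρ^3 = 2.2216 ≥ 1.0000.
So cooperation is sustainable.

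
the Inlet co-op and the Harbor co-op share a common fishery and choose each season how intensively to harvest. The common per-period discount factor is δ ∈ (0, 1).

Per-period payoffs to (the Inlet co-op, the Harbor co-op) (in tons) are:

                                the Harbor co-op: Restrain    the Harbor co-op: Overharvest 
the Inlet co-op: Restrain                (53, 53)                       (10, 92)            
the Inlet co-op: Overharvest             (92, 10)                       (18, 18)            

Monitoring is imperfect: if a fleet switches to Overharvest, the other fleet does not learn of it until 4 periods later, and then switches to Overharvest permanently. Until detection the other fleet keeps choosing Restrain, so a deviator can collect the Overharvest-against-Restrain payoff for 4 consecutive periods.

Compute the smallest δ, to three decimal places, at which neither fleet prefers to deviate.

0.852

Deviating for the 4 undetected periods gains 92−53 = 39 per period over cooperation, then loses 53−18 = 35 per period forever once punishment starts.
Gain: 39(1 + δ + … + δ^3); loss: 35·δ^4/(1−δ).
No profitable deviation ⇔ 39(1−δ^4) ≤ 35·δ^4, i.e. δ^4 ≥ 39/(39+35) = 39/74.
Hence δ ≥ (39/74)^(1/4) ≈ 0.852.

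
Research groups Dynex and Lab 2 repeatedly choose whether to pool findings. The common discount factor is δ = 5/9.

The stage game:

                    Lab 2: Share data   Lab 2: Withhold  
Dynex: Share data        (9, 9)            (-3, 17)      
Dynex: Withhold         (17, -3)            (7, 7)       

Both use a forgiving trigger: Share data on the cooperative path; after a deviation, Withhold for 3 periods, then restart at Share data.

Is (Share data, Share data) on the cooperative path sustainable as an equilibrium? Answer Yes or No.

A one-shot deviation gives 17 now, then 7 for 3 periods, then back to 9.
Gain from deviating: (17−9) today; loss: (9−7) in each of the next 3 periods.
No-deviation condition: (9−7)(δ+…+δ^3) ≥ 17−9, i.e. δ+…+δ^3 ≥ 4.
At δ = 5/9: δ+…+δ^3 = 1.0357 < 4.0000.
So cooperation is not sustainable.

No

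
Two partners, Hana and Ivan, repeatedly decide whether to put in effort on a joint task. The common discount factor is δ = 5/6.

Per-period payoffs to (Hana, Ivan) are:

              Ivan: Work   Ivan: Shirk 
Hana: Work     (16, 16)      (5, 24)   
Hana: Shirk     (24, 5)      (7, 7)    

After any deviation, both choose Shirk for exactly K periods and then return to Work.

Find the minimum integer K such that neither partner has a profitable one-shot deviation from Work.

No profitable deviation requires (16−7)(δ+…+δ^K) ≥ 24−16, i.e. δ+…+δ^K ≥ 8/9 ≈ 0.8889.
With δ = 5/6, the partial sums are K=1: 0.8333, K=2: 1.5278.
K = 2 is the first length at which the sum reaches 0.8889.

2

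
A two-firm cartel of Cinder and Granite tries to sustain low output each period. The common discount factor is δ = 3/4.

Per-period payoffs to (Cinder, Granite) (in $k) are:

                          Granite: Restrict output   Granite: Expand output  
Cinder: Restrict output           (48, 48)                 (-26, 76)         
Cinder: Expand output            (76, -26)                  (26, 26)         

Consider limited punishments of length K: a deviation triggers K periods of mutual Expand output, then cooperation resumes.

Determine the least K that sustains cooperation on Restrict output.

2

No profitable deviation requires (48−26)(δ+…+δ^K) ≥ 76−48, i.e. δ+…+δ^K ≥ 14/11 ≈ 1.2727.
With δ = 3/4, the partial sums are K=1: 0.7500, K=2: 1.3125.
K = 2 is the first length at which the sum reaches 1.2727.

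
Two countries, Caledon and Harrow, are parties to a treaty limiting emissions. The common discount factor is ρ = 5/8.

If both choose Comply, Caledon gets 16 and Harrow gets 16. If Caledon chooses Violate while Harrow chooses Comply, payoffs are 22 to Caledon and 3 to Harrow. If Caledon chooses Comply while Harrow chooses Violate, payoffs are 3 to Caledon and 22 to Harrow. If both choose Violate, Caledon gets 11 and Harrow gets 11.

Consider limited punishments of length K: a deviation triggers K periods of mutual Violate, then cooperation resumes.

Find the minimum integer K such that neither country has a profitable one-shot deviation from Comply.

3

IC: ρ(1−ρ^K)/(1−ρ) ≥ (22−16)/(16−11) = 6/5.
With ρ = 5/8: need 1 − ρ^K ≥ 6/5·(1−5/8)/(5/8), i.e. ρ^K ≤ 0.2800.
Since (5/8)^2 = 0.3906 and (5/8)^3 = 0.2441, the smallest such K is 3.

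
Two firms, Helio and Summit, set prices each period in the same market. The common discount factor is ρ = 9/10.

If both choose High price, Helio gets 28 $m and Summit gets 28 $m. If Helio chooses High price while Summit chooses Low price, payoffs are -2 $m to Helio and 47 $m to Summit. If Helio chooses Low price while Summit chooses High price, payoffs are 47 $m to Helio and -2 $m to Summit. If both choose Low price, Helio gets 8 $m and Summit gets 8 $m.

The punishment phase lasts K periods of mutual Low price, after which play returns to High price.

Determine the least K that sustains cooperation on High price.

2

Need Σ_{k=1}^{K} ρ^k ≥ (47−28)/(28−8) = 0.9500 at ρ = 9/10.
At K = 1 the sum is 0.9000 < 0.9500; at K = 2 it is 1.7100 ≥ 0.9500.
So the minimum punishment length is K = 2.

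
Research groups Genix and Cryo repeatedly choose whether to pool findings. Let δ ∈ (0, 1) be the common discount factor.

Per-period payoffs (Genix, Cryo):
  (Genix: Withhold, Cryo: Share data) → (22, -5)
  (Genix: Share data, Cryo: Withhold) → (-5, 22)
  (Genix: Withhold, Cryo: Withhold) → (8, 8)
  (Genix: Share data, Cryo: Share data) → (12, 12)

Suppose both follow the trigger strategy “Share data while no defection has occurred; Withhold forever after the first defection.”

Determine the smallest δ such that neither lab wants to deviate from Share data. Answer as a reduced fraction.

5/7

One-period gain from deviating is 22 − 12 = 10. The loss is 12 − 8 = 4 in every subsequent period, with present value 4·δ/(1−δ).
Deviation is unprofitable when 4·δ/(1−δ) ≥ 10, i.e. δ/(1−δ) ≥ 5/2.
Equivalently δ ≥ 10/(10+4) = 5/7.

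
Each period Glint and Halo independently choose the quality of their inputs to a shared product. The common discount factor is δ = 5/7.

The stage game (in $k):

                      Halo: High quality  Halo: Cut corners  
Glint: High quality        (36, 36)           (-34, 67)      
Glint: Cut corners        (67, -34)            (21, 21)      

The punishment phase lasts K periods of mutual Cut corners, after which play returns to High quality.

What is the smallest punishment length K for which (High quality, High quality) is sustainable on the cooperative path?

IC: δ(1−δ^K)/(1−δ) ≥ (67−36)/(36−21) = 31/15.
With δ = 5/7: need 1 − δ^K ≥ 31/15·(1−5/7)/(5/7), i.e. δ^K ≤ 0.1733.
Since (5/7)^5 = 0.1859 and (5/7)^6 = 0.1328, the smallest such K is 6.

6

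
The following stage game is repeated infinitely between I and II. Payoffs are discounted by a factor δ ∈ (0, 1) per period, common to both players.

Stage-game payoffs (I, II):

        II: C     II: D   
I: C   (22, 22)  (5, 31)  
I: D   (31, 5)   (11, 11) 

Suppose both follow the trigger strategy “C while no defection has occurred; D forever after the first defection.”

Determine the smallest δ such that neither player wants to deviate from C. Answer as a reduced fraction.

22/(1−δ) ≥ 31 + 11δ/(1−δ)
22 ≥ 31 − 20δ
δ ≥ 9/20.

9/20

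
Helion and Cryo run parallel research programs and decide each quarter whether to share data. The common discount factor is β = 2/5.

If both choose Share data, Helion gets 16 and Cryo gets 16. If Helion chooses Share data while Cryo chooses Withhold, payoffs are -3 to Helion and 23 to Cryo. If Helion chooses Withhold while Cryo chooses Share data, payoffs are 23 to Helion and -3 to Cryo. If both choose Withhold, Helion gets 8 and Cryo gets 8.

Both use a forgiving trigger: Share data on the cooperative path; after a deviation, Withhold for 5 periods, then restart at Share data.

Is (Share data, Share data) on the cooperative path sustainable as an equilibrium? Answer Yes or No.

No

A one-shot deviation gives 23 now, then 8 for 5 periods, then back to 16.
Gain from deviating: (23−16) today; loss: (16−8) in each of the next 5 periods.
No-deviation condition: (16−8)(β+…+β^5) ≥ 23−16, i.e. β+…+β^5 ≥ 7/8.
At β = 2/5: β+…+β^5 = 0.6598 < 0.8750.
So cooperation is not sustainable.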